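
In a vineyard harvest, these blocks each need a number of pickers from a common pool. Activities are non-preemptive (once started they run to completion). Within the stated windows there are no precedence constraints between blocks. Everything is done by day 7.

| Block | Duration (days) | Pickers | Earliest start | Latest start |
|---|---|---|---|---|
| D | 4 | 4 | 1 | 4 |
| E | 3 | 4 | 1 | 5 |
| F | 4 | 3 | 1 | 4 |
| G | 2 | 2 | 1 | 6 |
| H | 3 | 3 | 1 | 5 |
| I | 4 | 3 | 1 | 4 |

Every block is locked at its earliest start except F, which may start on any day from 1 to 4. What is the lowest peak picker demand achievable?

F@1: d1:19  d2:19  d3:17  d4:10  d5:0  d6:0  d7:0 → peak 19
F@2: d1:16  d2:19  d3:17  d4:10  d5:3  d6:0  d7:0 → peak 19
F@3: d1:16  d2:16  d3:17  d4:10  d5:3  d6:3  d7:0 → peak 17
F@4: d1:16  d2:16  d3:14  d4:10  d5:3  d6:3  d7:3 → peak 16
Best is F@4, peak 16.

16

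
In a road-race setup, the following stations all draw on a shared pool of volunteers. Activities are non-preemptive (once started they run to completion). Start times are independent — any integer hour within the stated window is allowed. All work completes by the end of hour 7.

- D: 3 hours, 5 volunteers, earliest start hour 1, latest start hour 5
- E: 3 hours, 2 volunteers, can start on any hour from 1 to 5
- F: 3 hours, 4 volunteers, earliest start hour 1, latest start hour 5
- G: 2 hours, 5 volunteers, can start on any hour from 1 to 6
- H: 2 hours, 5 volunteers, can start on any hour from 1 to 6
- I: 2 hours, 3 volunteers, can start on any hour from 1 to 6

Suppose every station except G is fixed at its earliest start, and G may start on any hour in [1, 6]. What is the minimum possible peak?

19

G@1: h1:24  h2:24  h3:11  h4:0  h5:0  h6:0  h7:0 → peak 24
G@2: h1:19  h2:24  h3:16  h4:0  h5:0  h6:0  h7:0 → peak 24
G@3: h1:19  h2:19  h3:16  h4:5  h5:0  h6:0  h7:0 → peak 19
G@4: h1:19  h2:19  h3:11  h4:5  h5:5  h6:0  h7:0 → peak 19
G@5: h1:19  h2:19  h3:11  h4:0  h5:5  h6:5  h7:0 → peak 19
G@6: h1:19  h2:19  h3:11  h4:0  h5:0  h6:5  h7:5 → peak 19
Best is G@3, peak 19.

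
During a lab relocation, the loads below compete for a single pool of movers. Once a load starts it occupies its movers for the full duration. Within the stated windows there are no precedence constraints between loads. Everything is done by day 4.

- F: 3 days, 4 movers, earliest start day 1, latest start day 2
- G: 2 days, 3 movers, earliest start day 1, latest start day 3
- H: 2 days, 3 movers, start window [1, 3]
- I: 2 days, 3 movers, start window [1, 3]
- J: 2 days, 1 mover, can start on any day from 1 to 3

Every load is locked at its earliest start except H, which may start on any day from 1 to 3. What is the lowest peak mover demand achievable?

H@1: d1:14  d2:14  d3:4  d4:0 → peak 14
H@2: d1:11  d2:14  d3:7  d4:0 → peak 14
H@3: d1:11  d2:11  d3:7  d4:3 → peak 11
Best is H@3, peak 11.

11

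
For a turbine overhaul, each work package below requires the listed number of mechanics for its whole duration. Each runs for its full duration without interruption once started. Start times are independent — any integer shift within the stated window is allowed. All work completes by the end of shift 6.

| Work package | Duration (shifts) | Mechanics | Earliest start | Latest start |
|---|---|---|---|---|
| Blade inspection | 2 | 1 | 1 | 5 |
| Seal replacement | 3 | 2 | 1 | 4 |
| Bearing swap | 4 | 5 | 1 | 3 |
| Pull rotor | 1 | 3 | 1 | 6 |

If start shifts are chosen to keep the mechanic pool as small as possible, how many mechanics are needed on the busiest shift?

Early-start (Blade inspection@1, Seal replacement@1, Bearing swap@1, Pull rotor@1) gives peak 11: s1:11  s2:8  s3:7  s4:5  s5:0  s6:0.
Shift Bearing swap→3.
Schedule Blade inspection@1, Seal replacement@1, Bearing swap@3, Pull rotor@1: s1:6  s2:3  s3:7  s4:5  s5:5  s6:5 — peak 7.

7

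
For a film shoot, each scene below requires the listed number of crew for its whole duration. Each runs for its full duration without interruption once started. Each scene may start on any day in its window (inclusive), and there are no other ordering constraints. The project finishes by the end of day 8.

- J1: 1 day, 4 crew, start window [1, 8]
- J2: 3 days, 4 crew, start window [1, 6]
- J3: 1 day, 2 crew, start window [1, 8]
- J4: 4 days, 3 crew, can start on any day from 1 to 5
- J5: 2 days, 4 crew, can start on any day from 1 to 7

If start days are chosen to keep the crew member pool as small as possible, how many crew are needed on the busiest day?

7

Early-start (J1@1, J2@1, J3@1, J4@1, J5@1) gives peak 17: d1:17  d2:11  d3:7  d4:3  d5:0  d6:0  d7:0  d8:0.
Shift J2→2, J4→2, J5→5.
Schedule J1@1, J2@2, J3@1, J4@2, J5@5: d1:6  d2:7  d3:7  d4:7  d5:7  d6:4  d7:0  d8:0 — peak 7.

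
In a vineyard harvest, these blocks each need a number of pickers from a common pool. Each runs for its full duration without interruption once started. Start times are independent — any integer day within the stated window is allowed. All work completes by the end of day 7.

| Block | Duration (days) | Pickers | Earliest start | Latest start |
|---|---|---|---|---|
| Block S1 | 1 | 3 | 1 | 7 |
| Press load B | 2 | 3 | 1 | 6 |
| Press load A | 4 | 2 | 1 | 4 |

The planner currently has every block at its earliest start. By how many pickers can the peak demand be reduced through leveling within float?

5

Early-start peak: d1:8  d2:5  d3:2  d4:2  d5:0  d6:0  d7:0 ⇒ 8.
Leveled (Block S1@1, Press load B@2, Press load A@4): d1:3  d2:3  d3:3  d4:2  d5:2  d6:2  d7:2 ⇒ 3.
Reduction 8 − 3 = 5.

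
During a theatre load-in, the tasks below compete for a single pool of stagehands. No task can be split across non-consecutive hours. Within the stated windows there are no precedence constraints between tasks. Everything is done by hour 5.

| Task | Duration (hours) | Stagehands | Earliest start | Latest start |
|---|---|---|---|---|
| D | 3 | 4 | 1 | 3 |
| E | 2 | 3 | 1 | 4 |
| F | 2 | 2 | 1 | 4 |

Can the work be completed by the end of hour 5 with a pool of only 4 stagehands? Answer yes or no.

no

Total stagehand-hours = 22; over 5 hours the average is 22/5 > 4, so some hour must exceed 4.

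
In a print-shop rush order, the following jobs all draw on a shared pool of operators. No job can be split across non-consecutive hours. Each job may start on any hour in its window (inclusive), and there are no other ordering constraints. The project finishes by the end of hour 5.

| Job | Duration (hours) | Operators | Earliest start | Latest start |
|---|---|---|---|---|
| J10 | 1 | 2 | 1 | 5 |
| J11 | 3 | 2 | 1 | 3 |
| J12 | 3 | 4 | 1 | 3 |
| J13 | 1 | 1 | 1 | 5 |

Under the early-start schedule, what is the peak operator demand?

9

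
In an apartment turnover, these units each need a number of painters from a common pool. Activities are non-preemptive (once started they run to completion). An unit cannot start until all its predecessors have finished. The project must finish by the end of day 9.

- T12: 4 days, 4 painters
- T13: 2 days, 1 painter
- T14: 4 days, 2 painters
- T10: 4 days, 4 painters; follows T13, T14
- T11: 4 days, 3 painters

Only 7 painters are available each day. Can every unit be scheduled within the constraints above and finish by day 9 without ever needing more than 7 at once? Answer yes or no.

Schedule T12@1, T13@1, T14@1, T10@5, T11@5: d1:7  d2:7  d3:6  d4:6  d5:7  d6:7  d7:7  d8:7  d9:0 — peak 7 ≤ 7.

yes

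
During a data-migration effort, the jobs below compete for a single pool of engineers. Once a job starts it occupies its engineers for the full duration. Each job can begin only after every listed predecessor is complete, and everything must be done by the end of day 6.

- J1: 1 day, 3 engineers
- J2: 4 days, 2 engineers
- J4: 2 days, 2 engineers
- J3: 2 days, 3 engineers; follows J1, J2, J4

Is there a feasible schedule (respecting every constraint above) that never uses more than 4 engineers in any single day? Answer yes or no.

The minimum achievable peak is 5; 4 < 5, so no feasible schedule stays within the cap.

no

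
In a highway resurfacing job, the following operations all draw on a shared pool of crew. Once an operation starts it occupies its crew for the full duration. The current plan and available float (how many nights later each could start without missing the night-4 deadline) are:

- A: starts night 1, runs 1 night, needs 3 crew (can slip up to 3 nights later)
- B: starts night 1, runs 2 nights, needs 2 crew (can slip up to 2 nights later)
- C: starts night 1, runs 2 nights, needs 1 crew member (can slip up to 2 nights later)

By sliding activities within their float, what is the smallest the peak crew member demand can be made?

3

Early-start (A@1, B@1, C@1) gives peak 6: n1:6  n2:3  n3:0  n4:0.
Shift B→2, C→2.
Schedule A@1, B@2, C@2: n1:3  n2:3  n3:3  n4:0 — peak 3.
Total crew member-nights = 9 over 4 nights ⇒ peak ≥ ⌈9/4⌉ = 3, so 3 is optimal.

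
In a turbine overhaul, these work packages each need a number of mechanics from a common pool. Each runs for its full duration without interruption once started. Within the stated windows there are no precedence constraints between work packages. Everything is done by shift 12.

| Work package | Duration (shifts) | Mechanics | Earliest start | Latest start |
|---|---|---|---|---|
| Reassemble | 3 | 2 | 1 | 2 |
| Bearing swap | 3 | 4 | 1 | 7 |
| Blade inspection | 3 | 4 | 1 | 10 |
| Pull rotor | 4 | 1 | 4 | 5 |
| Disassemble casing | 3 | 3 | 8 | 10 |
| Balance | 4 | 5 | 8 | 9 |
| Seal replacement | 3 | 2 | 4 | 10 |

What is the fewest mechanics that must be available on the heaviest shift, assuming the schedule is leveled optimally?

Early-start (Reassemble@1, Bearing swap@1, Blade inspection@1, Pull rotor@4, Disassemble casing@8, Balance@8, Seal replacement@4) gives peak 10: s1:10  s2:10  s3:10  s4:3  s5:3  s6:3  s7:1  s8:8  s9:8  s10:8  s11:5  s12:0.
Shift Blade inspection→4.
Schedule Reassemble@1, Bearing swap@1, Blade inspection@4, Pull rotor@4, Disassemble casing@8, Balance@8, Seal replacement@4: s1:6  s2:6  s3:6  s4:7  s5:7  s6:7  s7:1  s8:8  s9:8  s10:8  s11:5  s12:0 — peak 8.

8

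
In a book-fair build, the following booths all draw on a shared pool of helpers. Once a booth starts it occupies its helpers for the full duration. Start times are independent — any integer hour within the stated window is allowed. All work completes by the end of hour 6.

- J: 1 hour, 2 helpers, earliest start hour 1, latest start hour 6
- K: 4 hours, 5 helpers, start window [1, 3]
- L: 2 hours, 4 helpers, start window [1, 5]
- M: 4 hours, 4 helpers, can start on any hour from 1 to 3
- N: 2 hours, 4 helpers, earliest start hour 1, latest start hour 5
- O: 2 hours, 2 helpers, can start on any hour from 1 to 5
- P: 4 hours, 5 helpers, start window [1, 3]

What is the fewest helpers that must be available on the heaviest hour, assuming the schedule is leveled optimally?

Early-start (J@1, K@1, L@1, M@1, N@1, O@1, P@1) gives peak 26: h1:26  h2:24  h3:14  h4:14  h5:0  h6:0.
Shift M→3, N→5, P→3.
Schedule J@1, K@1, L@1, M@3, N@5, O@1, P@3: h1:13  h2:11  h3:14  h4:14  h5:13  h6:13 — peak 14.

14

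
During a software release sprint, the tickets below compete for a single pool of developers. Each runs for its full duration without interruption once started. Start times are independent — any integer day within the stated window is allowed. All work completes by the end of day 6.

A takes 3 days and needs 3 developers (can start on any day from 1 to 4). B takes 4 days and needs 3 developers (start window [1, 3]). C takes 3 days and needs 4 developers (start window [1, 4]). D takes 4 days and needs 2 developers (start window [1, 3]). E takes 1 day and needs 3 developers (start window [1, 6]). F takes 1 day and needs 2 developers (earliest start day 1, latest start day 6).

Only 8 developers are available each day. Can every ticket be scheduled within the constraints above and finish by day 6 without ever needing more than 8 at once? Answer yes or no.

The minimum achievable peak is 9; 8 < 9, so no feasible schedule stays within the cap.

no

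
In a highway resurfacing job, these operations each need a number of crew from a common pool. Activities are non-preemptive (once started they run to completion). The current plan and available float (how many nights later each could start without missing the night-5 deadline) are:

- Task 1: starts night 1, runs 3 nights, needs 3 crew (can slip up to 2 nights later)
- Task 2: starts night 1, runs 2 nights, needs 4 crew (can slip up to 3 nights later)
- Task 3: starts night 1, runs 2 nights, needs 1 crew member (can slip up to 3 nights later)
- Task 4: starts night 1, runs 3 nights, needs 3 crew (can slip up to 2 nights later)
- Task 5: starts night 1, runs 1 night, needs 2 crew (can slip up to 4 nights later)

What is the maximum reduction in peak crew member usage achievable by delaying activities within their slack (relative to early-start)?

6

Early-start peak: n1:13  n2:11  n3:6  n4:0  n5:0 ⇒ 13.
Leveled (Task 1@1, Task 2@1, Task 3@3, Task 4@3, Task 5@4): n1:7  n2:7  n3:7  n4:6  n5:3 ⇒ 7.
Reduction 13 − 7 = 6.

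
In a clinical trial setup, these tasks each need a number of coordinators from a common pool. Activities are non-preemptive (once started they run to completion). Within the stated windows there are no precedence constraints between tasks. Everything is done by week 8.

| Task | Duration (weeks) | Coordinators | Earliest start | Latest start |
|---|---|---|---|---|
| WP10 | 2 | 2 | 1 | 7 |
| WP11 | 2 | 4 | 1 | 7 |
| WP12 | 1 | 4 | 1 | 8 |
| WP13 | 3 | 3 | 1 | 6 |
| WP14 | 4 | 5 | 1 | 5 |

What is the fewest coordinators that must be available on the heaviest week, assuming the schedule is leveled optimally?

7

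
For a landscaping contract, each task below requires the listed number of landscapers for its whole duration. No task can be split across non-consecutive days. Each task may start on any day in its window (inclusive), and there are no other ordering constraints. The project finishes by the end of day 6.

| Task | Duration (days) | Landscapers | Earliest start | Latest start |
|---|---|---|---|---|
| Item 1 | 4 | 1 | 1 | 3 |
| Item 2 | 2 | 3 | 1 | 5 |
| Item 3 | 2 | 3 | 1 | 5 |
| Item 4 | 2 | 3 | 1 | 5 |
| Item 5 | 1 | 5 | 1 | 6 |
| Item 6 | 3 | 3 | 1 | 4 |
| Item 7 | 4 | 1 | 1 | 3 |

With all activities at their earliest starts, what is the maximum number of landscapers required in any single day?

Early-start schedule: Item 1@1, Item 2@1, Item 3@1, Item 4@1, Item 5@1, Item 6@1, Item 7@1.
Load per day: day 1: 19, day 2: 14, day 3: 5, day 4: 2, day 5: 0, day 6: 0.
Peak is 19.

19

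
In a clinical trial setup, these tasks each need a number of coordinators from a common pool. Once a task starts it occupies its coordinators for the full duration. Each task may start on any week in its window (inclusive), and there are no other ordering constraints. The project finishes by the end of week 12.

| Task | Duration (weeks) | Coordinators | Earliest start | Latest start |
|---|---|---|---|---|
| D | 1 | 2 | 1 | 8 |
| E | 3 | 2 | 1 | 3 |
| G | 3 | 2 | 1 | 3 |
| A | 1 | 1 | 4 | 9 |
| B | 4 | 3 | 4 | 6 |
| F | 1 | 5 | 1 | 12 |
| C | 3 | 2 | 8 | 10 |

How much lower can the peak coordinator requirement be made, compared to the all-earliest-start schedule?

6

Early-start peak: w1:11  w2:4  w3:4  w4:4  w5:3  w6:3  w7:3  w8:2  w9:2  w10:2  w11:0  w12:0 ⇒ 11.
Leveled (D@1, E@1, G@2, A@4, B@5, F@9, C@10): w1:4  w2:4  w3:4  w4:3  w5:3  w6:3  w7:3  w8:3  w9:5  w10:2  w11:2  w12:2 ⇒ 5.
Reduction 11 − 5 = 6.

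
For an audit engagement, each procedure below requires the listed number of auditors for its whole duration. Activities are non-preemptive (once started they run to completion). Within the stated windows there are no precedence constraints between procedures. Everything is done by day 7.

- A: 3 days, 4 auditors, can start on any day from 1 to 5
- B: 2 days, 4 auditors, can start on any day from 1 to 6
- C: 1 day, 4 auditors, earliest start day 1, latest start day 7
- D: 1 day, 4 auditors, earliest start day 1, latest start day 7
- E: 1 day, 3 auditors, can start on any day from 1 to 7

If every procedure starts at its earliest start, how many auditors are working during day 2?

8

At early start, day 2 has: A, B.
Demand: 4 + 4 = 8.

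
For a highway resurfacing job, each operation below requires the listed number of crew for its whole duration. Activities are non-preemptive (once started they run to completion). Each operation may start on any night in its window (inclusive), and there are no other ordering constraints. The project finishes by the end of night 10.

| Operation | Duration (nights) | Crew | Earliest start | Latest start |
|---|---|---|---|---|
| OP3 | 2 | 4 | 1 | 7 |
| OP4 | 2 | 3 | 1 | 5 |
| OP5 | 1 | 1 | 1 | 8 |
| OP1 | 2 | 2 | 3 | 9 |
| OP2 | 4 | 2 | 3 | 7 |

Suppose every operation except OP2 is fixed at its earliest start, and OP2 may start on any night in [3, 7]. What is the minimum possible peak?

OP2@3: n1:8  n2:7  n3:4  n4:4  n5:2  n6:2  n7:0  n8:0  n9:0  n10:0 → peak 8
OP2@4: n1:8  n2:7  n3:2  n4:4  n5:2  n6:2  n7:2  n8:0  n9:0  n10:0 → peak 8
OP2@5: n1:8  n2:7  n3:2  n4:2  n5:2  n6:2  n7:2  n8:2  n9:0  n10:0 → peak 8
OP2@6: n1:8  n2:7  n3:2  n4:2  n5:0  n6:2  n7:2  n8:2  n9:2  n10:0 → peak 8
OP2@7: n1:8  n2:7  n3:2  n4:2  n5:0  n6:0  n7:2  n8:2  n9:2  n10:2 → peak 8
Best is OP2@3, peak 8.

8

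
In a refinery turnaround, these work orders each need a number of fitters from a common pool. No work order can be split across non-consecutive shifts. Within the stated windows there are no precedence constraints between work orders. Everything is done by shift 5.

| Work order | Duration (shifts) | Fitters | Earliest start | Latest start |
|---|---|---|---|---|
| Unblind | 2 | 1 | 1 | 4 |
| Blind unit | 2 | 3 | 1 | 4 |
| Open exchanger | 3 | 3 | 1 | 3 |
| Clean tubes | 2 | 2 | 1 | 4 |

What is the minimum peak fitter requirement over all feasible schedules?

Early-start (Unblind@1, Blind unit@1, Open exchanger@1, Clean tubes@1) gives peak 9: s1:9  s2:9  s3:3  s4:0  s5:0.
Shift Open exchanger→3, Clean tubes→3.
Schedule Unblind@1, Blind unit@1, Open exchanger@3, Clean tubes@3: s1:4  s2:4  s3:5  s4:5  s5:3 — peak 5.
Total fitter-shifts = 21 over 5 shifts ⇒ peak ≥ ⌈21/5⌉ = 5, so 5 is optimal.

5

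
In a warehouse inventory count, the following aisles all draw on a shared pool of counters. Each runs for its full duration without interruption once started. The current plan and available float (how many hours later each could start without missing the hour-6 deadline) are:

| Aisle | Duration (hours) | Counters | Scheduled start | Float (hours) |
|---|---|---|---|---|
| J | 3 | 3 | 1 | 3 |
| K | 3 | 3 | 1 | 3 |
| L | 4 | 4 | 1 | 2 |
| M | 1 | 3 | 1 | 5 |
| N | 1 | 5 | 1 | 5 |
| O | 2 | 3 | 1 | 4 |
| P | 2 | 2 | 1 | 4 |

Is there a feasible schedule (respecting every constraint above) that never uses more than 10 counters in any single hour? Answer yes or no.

yes

Schedule J@1, K@1, L@1, M@4, N@5, O@4, P@5: h1:10  h2:10  h3:10  h4:10  h5:10  h6:2 — peak 10 ≤ 10.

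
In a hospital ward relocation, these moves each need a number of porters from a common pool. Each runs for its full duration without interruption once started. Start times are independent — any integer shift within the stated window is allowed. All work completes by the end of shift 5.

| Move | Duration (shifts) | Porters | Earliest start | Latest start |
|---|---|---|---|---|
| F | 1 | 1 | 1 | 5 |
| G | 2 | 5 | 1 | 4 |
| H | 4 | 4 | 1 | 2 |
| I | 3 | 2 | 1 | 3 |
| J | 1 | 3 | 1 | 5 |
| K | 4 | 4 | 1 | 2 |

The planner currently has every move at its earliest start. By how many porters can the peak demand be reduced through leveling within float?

Early-start peak: s1:19  s2:15  s3:10  s4:8  s5:0 ⇒ 19.
Leveled (F@1, G@1, H@1, I@3, J@1, K@2): s1:13  s2:13  s3:10  s4:10  s5:6 ⇒ 13.
Reduction 19 − 13 = 6.

6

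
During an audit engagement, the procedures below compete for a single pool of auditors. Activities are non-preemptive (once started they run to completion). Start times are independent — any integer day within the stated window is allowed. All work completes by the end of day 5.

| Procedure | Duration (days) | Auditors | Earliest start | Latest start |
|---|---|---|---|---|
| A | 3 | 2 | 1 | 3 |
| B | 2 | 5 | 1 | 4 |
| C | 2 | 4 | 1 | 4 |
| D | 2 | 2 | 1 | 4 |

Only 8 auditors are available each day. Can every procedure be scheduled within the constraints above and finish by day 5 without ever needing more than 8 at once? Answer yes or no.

yes

Schedule A@1, B@1, C@3, D@4: d1:7  d2:7  d3:6  d4:6  d5:2 — peak 7 ≤ 8.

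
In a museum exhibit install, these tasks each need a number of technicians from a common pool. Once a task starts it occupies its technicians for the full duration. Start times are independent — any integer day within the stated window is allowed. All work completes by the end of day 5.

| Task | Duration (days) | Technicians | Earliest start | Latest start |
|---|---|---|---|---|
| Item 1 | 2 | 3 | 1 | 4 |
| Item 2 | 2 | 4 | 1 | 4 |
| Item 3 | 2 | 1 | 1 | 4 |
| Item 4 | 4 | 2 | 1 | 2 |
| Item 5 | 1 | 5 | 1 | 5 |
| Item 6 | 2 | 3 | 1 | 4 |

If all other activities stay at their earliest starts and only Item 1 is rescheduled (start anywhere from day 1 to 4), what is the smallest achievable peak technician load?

15

Item 1@1: d1:18  d2:13  d3:2  d4:2  d5:0 → peak 18
Item 1@2: d1:15  d2:13  d3:5  d4:2  d5:0 → peak 15
Item 1@3: d1:15  d2:10  d3:5  d4:5  d5:0 → peak 15
Item 1@4: d1:15  d2:10  d3:2  d4:5  d5:3 → peak 15
Best is Item 1@2, peak 15.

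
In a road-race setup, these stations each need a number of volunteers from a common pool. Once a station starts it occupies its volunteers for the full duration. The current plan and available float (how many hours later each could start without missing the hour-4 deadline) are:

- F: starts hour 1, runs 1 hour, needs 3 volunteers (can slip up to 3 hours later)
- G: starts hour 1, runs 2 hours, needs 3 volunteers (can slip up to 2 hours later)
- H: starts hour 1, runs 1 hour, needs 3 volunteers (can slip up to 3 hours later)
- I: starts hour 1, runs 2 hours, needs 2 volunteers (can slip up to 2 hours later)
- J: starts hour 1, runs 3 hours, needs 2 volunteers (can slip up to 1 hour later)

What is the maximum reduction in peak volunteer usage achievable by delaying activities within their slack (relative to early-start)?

Early-start peak: h1:13  h2:7  h3:2  h4:0 ⇒ 13.
Leveled (F@1, G@1, H@3, I@2, J@2): h1:6  h2:7  h3:7  h4:2 ⇒ 7.
Reduction 13 − 7 = 6.

6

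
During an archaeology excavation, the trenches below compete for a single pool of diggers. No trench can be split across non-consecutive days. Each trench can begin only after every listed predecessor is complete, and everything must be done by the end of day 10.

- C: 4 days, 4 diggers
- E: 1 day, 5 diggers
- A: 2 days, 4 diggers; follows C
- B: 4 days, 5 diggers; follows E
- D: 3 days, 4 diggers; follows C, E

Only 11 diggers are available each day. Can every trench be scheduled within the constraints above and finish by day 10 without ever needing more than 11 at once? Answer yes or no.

Schedule C@1, E@1, A@5, B@2, D@6: d1:9  d2:9  d3:9  d4:9  d5:9  d6:8  d7:4  d8:4  d9:0  d10:0 — peak 9 ≤ 11.

yes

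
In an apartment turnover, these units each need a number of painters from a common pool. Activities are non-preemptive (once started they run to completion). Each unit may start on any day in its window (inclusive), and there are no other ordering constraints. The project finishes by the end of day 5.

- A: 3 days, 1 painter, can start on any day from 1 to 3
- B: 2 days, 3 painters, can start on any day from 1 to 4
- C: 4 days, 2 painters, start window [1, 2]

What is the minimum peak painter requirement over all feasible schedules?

5

Early-start (A@1, B@1, C@1) gives peak 6: d1:6  d2:6  d3:3  d4:2  d5:0.
Shift B→4.
Schedule A@1, B@4, C@1: d1:3  d2:3  d3:3  d4:5  d5:3 — peak 5.
No arrangement of the 24 feasible schedules does better.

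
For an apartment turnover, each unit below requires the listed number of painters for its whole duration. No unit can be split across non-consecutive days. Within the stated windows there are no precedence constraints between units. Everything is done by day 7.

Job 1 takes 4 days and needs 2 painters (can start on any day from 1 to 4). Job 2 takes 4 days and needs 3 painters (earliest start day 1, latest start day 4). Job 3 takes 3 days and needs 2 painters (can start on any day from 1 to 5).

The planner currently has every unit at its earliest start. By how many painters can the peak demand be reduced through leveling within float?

Early-start peak: d1:7  d2:7  d3:7  d4:5  d5:0  d6:0  d7:0 ⇒ 7.
Leveled (Job 1@1, Job 2@1, Job 3@5): d1:5  d2:5  d3:5  d4:5  d5:2  d6:2  d7:2 ⇒ 5.
Reduction 7 − 5 = 2.

2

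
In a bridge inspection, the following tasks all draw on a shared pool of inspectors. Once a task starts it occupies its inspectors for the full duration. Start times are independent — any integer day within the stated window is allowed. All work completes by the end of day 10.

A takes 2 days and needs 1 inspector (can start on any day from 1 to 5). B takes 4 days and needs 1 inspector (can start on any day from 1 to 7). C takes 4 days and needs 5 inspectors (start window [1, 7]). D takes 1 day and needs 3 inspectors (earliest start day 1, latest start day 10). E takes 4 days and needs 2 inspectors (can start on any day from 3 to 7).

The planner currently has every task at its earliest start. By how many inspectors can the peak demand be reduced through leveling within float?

Early-start peak: d1:10  d2:7  d3:8  d4:8  d5:2  d6:2  d7:0  d8:0  d9:0  d10:0 ⇒ 10.
Leveled (A@1, B@1, C@7, D@1, E@3): d1:5  d2:2  d3:3  d4:3  d5:2  d6:2  d7:5  d8:5  d9:5  d10:5 ⇒ 5.
Reduction 10 − 5 = 5.

5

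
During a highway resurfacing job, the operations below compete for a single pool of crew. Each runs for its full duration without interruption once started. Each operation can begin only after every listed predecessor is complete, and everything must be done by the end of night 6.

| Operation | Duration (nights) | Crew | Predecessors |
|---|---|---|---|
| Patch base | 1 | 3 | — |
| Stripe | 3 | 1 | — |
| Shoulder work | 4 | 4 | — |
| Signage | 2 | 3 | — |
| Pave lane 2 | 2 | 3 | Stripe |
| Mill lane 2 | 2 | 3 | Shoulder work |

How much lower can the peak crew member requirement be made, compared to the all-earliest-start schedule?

Early-start peak: n1:11  n2:8  n3:5  n4:7  n5:6  n6:3 ⇒ 11.
Leveled (Patch base@1, Stripe@1, Shoulder work@1, Signage@2, Pave lane 2@4, Mill lane 2@5): n1:8  n2:8  n3:8  n4:7  n5:6  n6:3 ⇒ 8.
Reduction 11 − 8 = 3.

3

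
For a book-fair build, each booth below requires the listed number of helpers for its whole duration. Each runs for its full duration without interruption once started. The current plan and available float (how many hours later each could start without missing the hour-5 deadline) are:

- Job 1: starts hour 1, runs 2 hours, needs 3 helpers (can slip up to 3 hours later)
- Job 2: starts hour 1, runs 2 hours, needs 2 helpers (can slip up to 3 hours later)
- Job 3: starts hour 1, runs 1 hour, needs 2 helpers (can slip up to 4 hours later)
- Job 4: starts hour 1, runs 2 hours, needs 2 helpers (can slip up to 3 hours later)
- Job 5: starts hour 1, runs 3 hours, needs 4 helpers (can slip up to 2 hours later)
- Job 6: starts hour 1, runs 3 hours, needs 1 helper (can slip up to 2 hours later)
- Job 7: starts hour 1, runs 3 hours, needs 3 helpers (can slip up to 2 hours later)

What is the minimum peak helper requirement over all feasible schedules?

Early-start (Job 1@1, Job 2@1, Job 3@1, Job 4@1, Job 5@1, Job 6@1, Job 7@1) gives peak 17: h1:17  h2:15  h3:8  h4:0  h5:0.
Shift Job 5→3, Job 6→2, Job 7→3.
Schedule Job 1@1, Job 2@1, Job 3@1, Job 4@1, Job 5@3, Job 6@2, Job 7@3: h1:9  h2:8  h3:8  h4:8  h5:7 — peak 9.

9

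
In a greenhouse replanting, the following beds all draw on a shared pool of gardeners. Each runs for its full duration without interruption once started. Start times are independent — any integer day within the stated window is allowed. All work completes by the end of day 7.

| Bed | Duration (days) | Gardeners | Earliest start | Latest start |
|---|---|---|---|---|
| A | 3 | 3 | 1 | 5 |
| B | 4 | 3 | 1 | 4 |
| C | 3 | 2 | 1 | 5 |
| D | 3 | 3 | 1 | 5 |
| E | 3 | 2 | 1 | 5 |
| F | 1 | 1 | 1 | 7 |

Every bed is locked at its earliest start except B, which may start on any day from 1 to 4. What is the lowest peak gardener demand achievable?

11

B@1: d1:14  d2:13  d3:13  d4:3  d5:0  d6:0  d7:0 → peak 14
B@2: d1:11  d2:13  d3:13  d4:3  d5:3  d6:0  d7:0 → peak 13
B@3: d1:11  d2:10  d3:13  d4:3  d5:3  d6:3  d7:0 → peak 13
B@4: d1:11  d2:10  d3:10  d4:3  d5:3  d6:3  d7:3 → peak 11
Best is B@4, peak 11.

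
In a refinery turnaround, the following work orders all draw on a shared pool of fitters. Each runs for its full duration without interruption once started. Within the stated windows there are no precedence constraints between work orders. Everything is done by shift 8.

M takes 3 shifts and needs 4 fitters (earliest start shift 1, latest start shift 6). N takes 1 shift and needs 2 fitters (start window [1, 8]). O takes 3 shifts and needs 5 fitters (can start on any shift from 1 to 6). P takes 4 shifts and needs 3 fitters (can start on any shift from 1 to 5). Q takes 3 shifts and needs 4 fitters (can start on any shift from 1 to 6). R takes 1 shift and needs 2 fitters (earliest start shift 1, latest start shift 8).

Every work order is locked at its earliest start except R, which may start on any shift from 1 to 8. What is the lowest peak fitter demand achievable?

18

R@1: s1:20  s2:16  s3:16  s4:3  s5:0  s6:0  s7:0  s8:0 → peak 20
R@2: s1:18  s2:18  s3:16  s4:3  s5:0  s6:0  s7:0  s8:0 → peak 18
R@3: s1:18  s2:16  s3:18  s4:3  s5:0  s6:0  s7:0  s8:0 → peak 18
R@4: s1:18  s2:16  s3:16  s4:5  s5:0  s6:0  s7:0  s8:0 → peak 18
R@5: s1:18  s2:16  s3:16  s4:3  s5:2  s6:0  s7:0  s8:0 → peak 18
R@6: s1:18  s2:16  s3:16  s4:3  s5:0  s6:2  s7:0  s8:0 → peak 18
R@7: s1:18  s2:16  s3:16  s4:3  s5:0  s6:0  s7:2  s8:0 → peak 18
R@8: s1:18  s2:16  s3:16  s4:3  s5:0  s6:0  s7:0  s8:2 → peak 18
Best is R@2, peak 18.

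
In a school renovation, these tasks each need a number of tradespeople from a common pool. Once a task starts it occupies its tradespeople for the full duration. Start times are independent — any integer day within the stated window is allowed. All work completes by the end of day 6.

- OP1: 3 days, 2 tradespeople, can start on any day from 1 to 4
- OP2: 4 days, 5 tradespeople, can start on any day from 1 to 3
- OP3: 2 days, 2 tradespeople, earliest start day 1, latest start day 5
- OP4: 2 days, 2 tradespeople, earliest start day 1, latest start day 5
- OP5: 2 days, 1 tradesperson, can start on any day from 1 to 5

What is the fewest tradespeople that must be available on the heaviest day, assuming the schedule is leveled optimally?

Early-start (OP1@1, OP2@1, OP3@1, OP4@1, OP5@1) gives peak 12: d1:12  d2:12  d3:7  d4:5  d5:0  d6:0.
Shift OP3→4, OP4→5, OP5→5.
Schedule OP1@1, OP2@1, OP3@4, OP4@5, OP5@5: d1:7  d2:7  d3:7  d4:7  d5:5  d6:3 — peak 7.

7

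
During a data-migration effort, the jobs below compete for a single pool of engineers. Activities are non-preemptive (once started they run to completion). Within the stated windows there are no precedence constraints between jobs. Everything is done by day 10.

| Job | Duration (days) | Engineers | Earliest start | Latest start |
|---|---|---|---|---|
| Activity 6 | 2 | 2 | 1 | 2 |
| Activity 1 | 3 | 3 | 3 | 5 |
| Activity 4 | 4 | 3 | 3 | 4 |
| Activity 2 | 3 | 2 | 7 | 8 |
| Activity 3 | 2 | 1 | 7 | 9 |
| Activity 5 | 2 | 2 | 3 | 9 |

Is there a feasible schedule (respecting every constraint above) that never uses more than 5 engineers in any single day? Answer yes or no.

no

The minimum achievable peak is 6; 5 < 6, so no feasible schedule stays within the cap.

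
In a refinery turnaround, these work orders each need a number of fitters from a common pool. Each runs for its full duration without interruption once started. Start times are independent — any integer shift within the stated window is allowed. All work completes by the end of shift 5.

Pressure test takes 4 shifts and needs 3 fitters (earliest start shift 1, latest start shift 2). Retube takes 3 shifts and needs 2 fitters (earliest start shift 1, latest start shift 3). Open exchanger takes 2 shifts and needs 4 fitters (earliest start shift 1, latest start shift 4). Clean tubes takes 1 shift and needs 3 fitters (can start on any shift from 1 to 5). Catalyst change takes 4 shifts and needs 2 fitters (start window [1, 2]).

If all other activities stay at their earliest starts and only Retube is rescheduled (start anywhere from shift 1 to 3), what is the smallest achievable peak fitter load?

12

Retube@1: s1:14  s2:11  s3:7  s4:5  s5:0 → peak 14
Retube@2: s1:12  s2:11  s3:7  s4:7  s5:0 → peak 12
Retube@3: s1:12  s2:9  s3:7  s4:7  s5:2 → peak 12
Best is Retube@2, peak 12.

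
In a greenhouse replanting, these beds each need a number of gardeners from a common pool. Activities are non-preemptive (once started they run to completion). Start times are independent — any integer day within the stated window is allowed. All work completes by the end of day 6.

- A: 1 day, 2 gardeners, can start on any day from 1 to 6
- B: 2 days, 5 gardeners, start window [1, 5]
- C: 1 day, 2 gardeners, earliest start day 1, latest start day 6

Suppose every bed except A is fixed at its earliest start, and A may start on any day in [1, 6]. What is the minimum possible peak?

7

A@1: d1:9  d2:5  d3:0  d4:0  d5:0  d6:0 → peak 9
A@2: d1:7  d2:7  d3:0  d4:0  d5:0  d6:0 → peak 7
A@3: d1:7  d2:5  d3:2  d4:0  d5:0  d6:0 → peak 7
A@4: d1:7  d2:5  d3:0  d4:2  d5:0  d6:0 → peak 7
A@5: d1:7  d2:5  d3:0  d4:0  d5:2  d6:0 → peak 7
A@6: d1:7  d2:5  d3:0  d4:0  d5:0  d6:2 → peak 7
Best is A@2, peak 7.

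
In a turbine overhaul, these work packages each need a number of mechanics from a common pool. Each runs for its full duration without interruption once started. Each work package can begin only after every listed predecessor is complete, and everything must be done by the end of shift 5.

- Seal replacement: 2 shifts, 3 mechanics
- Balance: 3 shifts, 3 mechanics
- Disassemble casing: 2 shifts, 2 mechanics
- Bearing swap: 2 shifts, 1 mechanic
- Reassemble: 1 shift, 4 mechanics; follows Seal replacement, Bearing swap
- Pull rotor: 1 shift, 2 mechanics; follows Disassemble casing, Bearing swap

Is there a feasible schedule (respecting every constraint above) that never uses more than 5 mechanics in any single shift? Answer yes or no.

Total mechanic-shifts = 27; over 5 shifts the average is 27/5 > 5, so some shift must exceed 5.

no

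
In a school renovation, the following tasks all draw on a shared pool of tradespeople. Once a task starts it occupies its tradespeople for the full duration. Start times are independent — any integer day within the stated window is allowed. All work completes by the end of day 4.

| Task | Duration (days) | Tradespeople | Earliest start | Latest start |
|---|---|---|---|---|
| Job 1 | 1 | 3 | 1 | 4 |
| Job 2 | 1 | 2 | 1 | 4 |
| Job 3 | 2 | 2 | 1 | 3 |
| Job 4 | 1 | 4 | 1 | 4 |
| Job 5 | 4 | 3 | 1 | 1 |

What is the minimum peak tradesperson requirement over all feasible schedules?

7

Early-start (Job 1@1, Job 2@1, Job 3@1, Job 4@1, Job 5@1) gives peak 14: d1:14  d2:5  d3:3  d4:3.
Shift Job 2→2, Job 3→2, Job 4→4.
Schedule Job 1@1, Job 2@2, Job 3@2, Job 4@4, Job 5@1: d1:6  d2:7  d3:5  d4:7 — peak 7.
Total tradesperson-days = 25 over 4 days ⇒ peak ≥ ⌈25/4⌉ = 7, so 7 is optimal.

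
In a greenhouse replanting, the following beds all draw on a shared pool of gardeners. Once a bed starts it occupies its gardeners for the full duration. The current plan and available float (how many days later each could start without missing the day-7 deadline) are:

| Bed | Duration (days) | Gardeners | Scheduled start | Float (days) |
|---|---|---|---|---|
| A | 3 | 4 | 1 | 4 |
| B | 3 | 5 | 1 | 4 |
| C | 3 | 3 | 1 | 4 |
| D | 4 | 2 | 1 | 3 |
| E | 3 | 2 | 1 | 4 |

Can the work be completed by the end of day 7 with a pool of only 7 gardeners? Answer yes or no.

no

Total gardener-days = 50; over 7 days the average is 50/7 > 7, so some day must exceed 7.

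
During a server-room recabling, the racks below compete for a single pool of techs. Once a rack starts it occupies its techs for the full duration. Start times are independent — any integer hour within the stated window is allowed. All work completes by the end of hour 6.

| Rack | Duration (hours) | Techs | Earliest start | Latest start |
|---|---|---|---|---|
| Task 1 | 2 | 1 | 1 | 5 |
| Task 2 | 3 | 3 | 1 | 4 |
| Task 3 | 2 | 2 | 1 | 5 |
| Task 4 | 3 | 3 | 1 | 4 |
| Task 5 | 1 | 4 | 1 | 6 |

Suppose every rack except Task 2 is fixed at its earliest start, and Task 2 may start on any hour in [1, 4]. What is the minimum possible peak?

10

Task 2@1: h1:13  h2:9  h3:6  h4:0  h5:0  h6:0 → peak 13
Task 2@2: h1:10  h2:9  h3:6  h4:3  h5:0  h6:0 → peak 10
Task 2@3: h1:10  h2:6  h3:6  h4:3  h5:3  h6:0 → peak 10
Task 2@4: h1:10  h2:6  h3:3  h4:3  h5:3  h6:3 → peak 10
Best is Task 2@2, peak 10.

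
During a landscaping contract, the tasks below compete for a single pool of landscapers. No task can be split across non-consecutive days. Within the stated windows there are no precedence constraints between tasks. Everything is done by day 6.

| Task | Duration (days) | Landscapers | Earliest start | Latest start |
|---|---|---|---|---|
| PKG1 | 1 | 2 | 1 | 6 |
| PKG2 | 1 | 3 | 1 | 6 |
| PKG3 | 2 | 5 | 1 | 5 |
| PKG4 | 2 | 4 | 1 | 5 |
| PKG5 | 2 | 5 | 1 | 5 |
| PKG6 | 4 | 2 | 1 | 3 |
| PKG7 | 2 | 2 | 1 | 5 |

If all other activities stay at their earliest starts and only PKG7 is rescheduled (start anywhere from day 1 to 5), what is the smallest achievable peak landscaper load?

PKG7@1: d1:23  d2:18  d3:2  d4:2  d5:0  d6:0 → peak 23
PKG7@2: d1:21  d2:18  d3:4  d4:2  d5:0  d6:0 → peak 21
PKG7@3: d1:21  d2:16  d3:4  d4:4  d5:0  d6:0 → peak 21
PKG7@4: d1:21  d2:16  d3:2  d4:4  d5:2  d6:0 → peak 21
PKG7@5: d1:21  d2:16  d3:2  d4:2  d5:2  d6:2 → peak 21
Best is PKG7@2, peak 21.

21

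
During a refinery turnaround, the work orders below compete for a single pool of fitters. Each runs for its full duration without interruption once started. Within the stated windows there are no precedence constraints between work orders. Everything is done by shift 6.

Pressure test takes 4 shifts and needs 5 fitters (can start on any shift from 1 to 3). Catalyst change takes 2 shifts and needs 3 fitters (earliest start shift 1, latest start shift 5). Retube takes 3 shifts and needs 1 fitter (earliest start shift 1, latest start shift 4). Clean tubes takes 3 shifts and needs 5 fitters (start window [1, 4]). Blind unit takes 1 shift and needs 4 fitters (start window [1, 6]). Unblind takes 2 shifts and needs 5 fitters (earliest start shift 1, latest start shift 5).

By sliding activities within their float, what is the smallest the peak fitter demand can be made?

Early-start (Pressure test@1, Catalyst change@1, Retube@1, Clean tubes@1, Blind unit@1, Unblind@1) gives peak 23: s1:23  s2:19  s3:11  s4:5  s5:0  s6:0.
Shift Clean tubes→4, Blind unit→3, Unblind→5.
Schedule Pressure test@1, Catalyst change@1, Retube@1, Clean tubes@4, Blind unit@3, Unblind@5: s1:9  s2:9  s3:10  s4:10  s5:10  s6:10 — peak 10.
Total fitter-shifts = 58 over 6 shifts ⇒ peak ≥ ⌈58/6⌉ = 10, so 10 is optimal.

10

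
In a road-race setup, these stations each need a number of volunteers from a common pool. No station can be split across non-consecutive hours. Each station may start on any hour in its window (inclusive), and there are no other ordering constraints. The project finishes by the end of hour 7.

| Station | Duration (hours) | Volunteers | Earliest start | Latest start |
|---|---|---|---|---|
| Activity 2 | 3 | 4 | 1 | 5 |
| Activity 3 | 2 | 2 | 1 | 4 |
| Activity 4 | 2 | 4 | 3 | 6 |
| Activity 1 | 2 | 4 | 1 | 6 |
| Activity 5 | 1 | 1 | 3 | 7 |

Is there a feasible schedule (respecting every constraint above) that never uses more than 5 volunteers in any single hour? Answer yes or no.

no

The minimum achievable peak is 6; 5 < 6, so no feasible schedule stays within the cap.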